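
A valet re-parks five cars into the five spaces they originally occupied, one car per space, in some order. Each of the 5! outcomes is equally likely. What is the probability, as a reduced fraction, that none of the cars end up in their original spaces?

11/30

Favorable outcomes: !5 = 44.
Total outcomes: 5! = 120.
Probability = 44/120 = 11/30.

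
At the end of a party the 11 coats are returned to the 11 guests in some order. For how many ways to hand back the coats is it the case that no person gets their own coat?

14684570

Recurrence: !11 = 10·(!10 + !9).
!11 = 10·(1334961 + 133496) = 10·1468457 = 14684570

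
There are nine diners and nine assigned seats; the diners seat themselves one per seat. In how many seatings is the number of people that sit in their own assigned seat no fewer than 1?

229384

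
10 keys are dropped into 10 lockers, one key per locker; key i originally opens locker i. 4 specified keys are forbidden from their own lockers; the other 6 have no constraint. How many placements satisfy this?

2399760

Let A_j be the event that the j-th constrained one is fixed. By inclusion-exclusion over the 4 events:
Σ_{j=0}^{4} (-1)^j C(4,j)(10-j)!
= C(4,0)·10! - C(4,1)·9! + C(4,2)·8! - C(4,3)·7! + C(4,4)·6!
= 3628800 - 1451520 + 241920 - 20160 + 720
= 2399760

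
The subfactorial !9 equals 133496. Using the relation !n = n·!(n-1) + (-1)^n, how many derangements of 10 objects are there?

1334961

!10 = 10·133496 + 1 = 1334961.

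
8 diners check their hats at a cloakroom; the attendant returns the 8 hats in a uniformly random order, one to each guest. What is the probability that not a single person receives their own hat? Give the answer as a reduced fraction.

2119/5760

Favorable outcomes: !8 = 14833.
Total outcomes: 8! = 40320.
Probability = 14833/40320 = 2119/5760.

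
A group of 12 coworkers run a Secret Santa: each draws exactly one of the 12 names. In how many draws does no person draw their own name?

176214841

Use !n = n·!(n-1) + (-1)^n.
!12 = 12·14684570 + 1 = 176214841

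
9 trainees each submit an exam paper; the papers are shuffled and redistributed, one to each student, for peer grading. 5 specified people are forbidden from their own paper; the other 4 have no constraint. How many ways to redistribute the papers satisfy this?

Let A_j be the event that the j-th constrained one is fixed. By inclusion-exclusion over the 5 events:
Σ_{j=0}^{5} (-1)^j C(5,j)(9-j)!
= C(5,0)·9! - C(5,1)·8! + C(5,2)·7! - C(5,3)·6! + C(5,4)·5! - C(5,5)·4!
= 362880 - 201600 + 50400 - 7200 + 600 - 24
= 205056

205056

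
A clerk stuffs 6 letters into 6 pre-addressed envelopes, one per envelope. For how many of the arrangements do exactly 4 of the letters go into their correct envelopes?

15

Choose which 4 of the 6 are fixed: C(6,4) = 15.
The other 2 form a derangement: !2 = 1.
Total: 15 × 1 = 15.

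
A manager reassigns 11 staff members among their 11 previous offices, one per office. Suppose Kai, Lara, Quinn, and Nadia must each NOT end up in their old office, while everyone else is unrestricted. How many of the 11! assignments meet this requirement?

Let A_j be the event that the j-th constrained one is fixed. By inclusion-exclusion over the 4 events:
Σ_{j=0}^{4} (-1)^j C(4,j)(11-j)!
= C(4,0)·11! - C(4,1)·10! + C(4,2)·9! - C(4,3)·8! + C(4,4)·7!
= 39916800 - 14515200 + 2177280 - 161280 + 5040
= 27422640

27422640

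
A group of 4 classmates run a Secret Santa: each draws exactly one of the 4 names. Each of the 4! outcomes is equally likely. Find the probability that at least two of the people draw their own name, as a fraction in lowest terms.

Favorable outcomes: Σ_{i≥2} C(4,i)·!(4-i) = 6·1 + 4·0 + 1·1 = 7.
Total outcomes: 4! = 24.
Probability = 7/24 = 7/24.

7/24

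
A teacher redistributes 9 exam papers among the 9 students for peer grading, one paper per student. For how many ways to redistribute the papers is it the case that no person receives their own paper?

133496

Use !n = n·!(n-1) + (-1)^n.
!9 = 9·14833 - 1 = 133496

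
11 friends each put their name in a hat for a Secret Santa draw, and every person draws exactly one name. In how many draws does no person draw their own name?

14684570

!11 = 11! · Σ_{k=0}^{11} (-1)^k/k!
= 11! - 11!/1! + 11!/2! - 11!/3! + 11!/4! - 11!/5! + 11!/6! - 11!/7! + 11!/8! - 11!/9! + 11!/10! - 11!/11!
= 39916800 - 39916800 + 19958400 - 6652800 + 1663200 - 332640 + 55440 - 7920 + 990 - 110 + 11 - 1
= 14684570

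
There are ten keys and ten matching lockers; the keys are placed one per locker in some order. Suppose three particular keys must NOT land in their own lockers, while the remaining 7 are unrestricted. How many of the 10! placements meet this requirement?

2656080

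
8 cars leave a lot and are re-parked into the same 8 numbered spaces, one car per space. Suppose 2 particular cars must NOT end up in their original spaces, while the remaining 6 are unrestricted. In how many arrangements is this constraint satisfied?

30960

Let A_j be the event that the j-th constrained one is fixed. By inclusion-exclusion over the 2 events:
Σ_{j=0}^{2} (-1)^j C(2,j)(8-j)!
= C(2,0)·8! - C(2,1)·7! + C(2,2)·6!
= 40320 - 10080 + 720
= 30960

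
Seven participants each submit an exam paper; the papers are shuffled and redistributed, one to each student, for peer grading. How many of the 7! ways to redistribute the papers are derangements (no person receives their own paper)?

The subfactorial !7 = [7!/e] (nearest integer).
7! = 5040, and 5040/e ≈ 1854.11, so !7 = 1854.

1854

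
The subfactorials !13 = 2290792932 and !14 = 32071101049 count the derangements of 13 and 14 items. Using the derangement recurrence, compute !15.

481066515734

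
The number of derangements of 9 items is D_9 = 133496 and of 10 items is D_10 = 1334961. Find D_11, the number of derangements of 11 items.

14684570

D_11 = (11-1)·(D_10 + D_9) = 10·(1334961 + 133496) = 10·1468457 = 14684570.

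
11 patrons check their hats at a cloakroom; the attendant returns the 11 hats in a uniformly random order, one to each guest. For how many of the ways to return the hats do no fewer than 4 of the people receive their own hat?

Sum C(11,i)·!(11-i) for i = 4..11:
  i=4: C(11,4)·!7 = 330·1854 = 611820
  i=5: C(11,5)·!6 = 462·265 = 122430
  i=6: C(11,6)·!5 = 462·44 = 20328
  i=7: C(11,7)·!4 = 330·9 = 2970
  i=8: C(11,8)·!3 = 165·2 = 330
  i=9: C(11,9)·!2 = 55·1 = 55
  i=10: C(11,10)·!1 = 11·0 = 0
  i=11: C(11,11)·!0 = 1·1 = 1
Total = 757934.

757934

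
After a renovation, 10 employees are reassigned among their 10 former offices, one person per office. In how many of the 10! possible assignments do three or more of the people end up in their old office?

Sum C(10,i)·!(10-i) for i = 3..10:
  i=3: C(10,3)·!7 = 120·1854 = 222480
  i=4: C(10,4)·!6 = 210·265 = 55650
  i=5: C(10,5)·!5 = 252·44 = 11088
  i=6: C(10,6)·!4 = 210·9 = 1890
  i=7: C(10,7)·!3 = 120·2 = 240
  i=8: C(10,8)·!2 = 45·1 = 45
  i=9: C(10,9)·!1 = 10·0 = 0
  i=10: C(10,10)·!0 = 1·1 = 1
Total = 291394.

291394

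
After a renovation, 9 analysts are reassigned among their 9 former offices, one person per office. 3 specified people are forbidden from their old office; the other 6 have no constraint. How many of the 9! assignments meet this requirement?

Inclusion-exclusion on the 3 forbidden self-matches:
Σ_{j=0}^{3} (-1)^j C(3,j)(9-j)!
= C(3,0)·9! - C(3,1)·8! + C(3,2)·7! - C(3,3)·6!
= 362880 - 120960 + 15120 - 720
= 256320

256320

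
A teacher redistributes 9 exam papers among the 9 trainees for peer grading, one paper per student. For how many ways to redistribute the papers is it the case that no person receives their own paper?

!9 = 9! · Σ_{k=0}^{9} (-1)^k/k!
= 9! - 9!/1! + 9!/2! - 9!/3! + 9!/4! - 9!/5! + 9!/6! - 9!/7! + 9!/8! - 9!/9!
= 362880 - 362880 + 181440 - 60480 + 15120 - 3024 + 504 - 72 + 9 - 1
= 133496

133496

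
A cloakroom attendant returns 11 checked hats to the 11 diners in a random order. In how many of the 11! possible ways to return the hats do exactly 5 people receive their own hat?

Pick the 5 fixed positions: C(11,5) = 462 ways.
The other 6 form a derangement: !6 = 265.
Total: 462 × 265 = 122430.

122430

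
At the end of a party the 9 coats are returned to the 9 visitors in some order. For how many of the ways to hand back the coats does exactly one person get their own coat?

Choose which one of the 9 is fixed: C(9,1) = 9.
The remaining 8 must be deranged: !8 = 14833.
Total: 9 × 14833 = 133497.

133497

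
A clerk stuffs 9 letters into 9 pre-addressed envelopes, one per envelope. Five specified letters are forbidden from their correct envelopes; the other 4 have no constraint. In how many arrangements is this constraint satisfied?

Let A_j be the event that the j-th constrained one is fixed. By inclusion-exclusion over the 5 events:
Σ_{j=0}^{5} (-1)^j C(5,j)(9-j)!
= C(5,0)·9! - C(5,1)·8! + C(5,2)·7! - C(5,3)·6! + C(5,4)·5! - C(5,5)·4!
= 362880 - 201600 + 50400 - 7200 + 600 - 24
= 205056

205056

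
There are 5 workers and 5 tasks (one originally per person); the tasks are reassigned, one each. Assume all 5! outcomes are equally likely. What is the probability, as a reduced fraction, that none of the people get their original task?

Favorable outcomes: !5 = 44.
Total outcomes: 5! = 120.
Probability = 44/120 = 11/30.

11/30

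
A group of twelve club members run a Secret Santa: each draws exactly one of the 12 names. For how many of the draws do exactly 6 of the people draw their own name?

Pick the 6 fixed positions: C(12,6) = 924 ways.
The other 6 form a derangement: !6 = 265.
Total: 924 × 265 = 244860.

244860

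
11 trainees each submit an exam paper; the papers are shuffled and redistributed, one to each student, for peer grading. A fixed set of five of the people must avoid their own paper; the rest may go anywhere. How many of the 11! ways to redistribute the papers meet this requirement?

25022880

Let A_j be the event that the j-th constrained one is fixed. By inclusion-exclusion over the 5 events:
Σ_{j=0}^{5} (-1)^j C(5,j)(11-j)!
= C(5,0)·11! - C(5,1)·10! + C(5,2)·9! - C(5,3)·8! + C(5,4)·7! - C(5,5)·6!
= 39916800 - 18144000 + 3628800 - 403200 + 25200 - 720
= 25022880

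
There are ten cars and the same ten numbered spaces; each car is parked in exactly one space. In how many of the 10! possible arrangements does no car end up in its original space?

1334961

Recurrence: !10 = 10·!9 + (-1)^10.
!10 = 10·133496 + 1 = 1334961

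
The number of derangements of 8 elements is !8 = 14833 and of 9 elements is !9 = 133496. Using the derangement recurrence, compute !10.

!10 = (10-1)·(!9 + !8) = 9·(133496 + 14833) = 9·148329 = 1334961.

1334961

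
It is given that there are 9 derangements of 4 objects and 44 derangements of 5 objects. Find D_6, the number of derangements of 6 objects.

265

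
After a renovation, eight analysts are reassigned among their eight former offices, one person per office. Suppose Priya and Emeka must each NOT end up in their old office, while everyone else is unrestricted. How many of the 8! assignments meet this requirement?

30960

Inclusion-exclusion on the 2 forbidden self-matches:
Σ_{j=0}^{2} (-1)^j C(2,j)(8-j)!
= C(2,0)·8! - C(2,1)·7! + C(2,2)·6!
= 40320 - 10080 + 720
= 30960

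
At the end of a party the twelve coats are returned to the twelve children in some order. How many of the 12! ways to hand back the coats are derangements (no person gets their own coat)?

176214841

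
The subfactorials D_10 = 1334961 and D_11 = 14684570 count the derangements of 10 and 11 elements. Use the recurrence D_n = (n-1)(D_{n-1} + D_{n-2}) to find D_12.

176214841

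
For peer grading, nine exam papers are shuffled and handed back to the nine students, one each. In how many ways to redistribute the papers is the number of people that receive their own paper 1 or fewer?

266993

Sum C(9,i)·!(9-i) for i = 0..1:
  i=0: C(9,0)·!9 = 1·133496 = 133496
  i=1: C(9,1)·!8 = 9·14833 = 133497
Total = 266993.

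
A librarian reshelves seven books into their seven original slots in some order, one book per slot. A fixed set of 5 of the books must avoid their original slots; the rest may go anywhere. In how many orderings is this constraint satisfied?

2428

Inclusion-exclusion on the 5 forbidden self-matches:
Σ_{j=0}^{5} (-1)^j C(5,j)(7-j)!
= C(5,0)·7! - C(5,1)·6! + C(5,2)·5! - C(5,3)·4! + C(5,4)·3! - C(5,5)·2!
= 5040 - 3600 + 1200 - 240 + 30 - 2
= 2428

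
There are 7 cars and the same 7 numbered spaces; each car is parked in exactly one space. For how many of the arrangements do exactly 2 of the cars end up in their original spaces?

924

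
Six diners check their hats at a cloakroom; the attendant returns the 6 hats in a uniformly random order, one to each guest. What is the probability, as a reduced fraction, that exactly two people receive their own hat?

Favorable outcomes: C(6,2)·!4 = 15·9 = 135.
Total outcomes: 6! = 720.
Probability = 135/720 = 3/16.

3/16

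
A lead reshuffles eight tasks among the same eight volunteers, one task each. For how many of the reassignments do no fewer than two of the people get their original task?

10655

# with exactly i fixed is C(8,i)·!(8-i); sum over i=2..8:
  i=2: C(8,2)·!6 = 28·265 = 7420
  i=3: C(8,3)·!5 = 56·44 = 2464
  i=4: C(8,4)·!4 = 70·9 = 630
  i=5: C(8,5)·!3 = 56·2 = 112
  i=6: C(8,6)·!2 = 28·1 = 28
  i=7: C(8,7)·!1 = 8·0 = 0
  i=8: C(8,8)·!0 = 1·1 = 1
Total = 10655.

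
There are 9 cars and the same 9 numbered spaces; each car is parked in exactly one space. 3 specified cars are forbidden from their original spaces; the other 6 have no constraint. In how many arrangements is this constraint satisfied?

Let A_j be the event that the j-th constrained one is fixed. By inclusion-exclusion over the 3 events:
Σ_{j=0}^{3} (-1)^j C(3,j)(9-j)!
= C(3,0)·9! - C(3,1)·8! + C(3,2)·7! - C(3,3)·6!
= 362880 - 120960 + 15120 - 720
= 256320

256320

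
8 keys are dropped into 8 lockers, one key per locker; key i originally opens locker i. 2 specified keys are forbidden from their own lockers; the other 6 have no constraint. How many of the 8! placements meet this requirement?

Let A_j be the event that the j-th constrained one is fixed. By inclusion-exclusion over the 2 events:
Σ_{j=0}^{2} (-1)^j C(2,j)(8-j)!
= C(2,0)·8! - C(2,1)·7! + C(2,2)·6!
= 40320 - 10080 + 720
= 30960

30960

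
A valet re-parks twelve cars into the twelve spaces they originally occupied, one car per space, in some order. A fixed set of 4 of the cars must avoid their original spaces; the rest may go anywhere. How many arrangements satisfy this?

339696000

Inclusion-exclusion on the 4 forbidden self-matches:
Σ_{j=0}^{4} (-1)^j C(4,j)(12-j)!
= C(4,0)·12! - C(4,1)·11! + C(4,2)·10! - C(4,3)·9! + C(4,4)·8!
= 479001600 - 159667200 + 21772800 - 1451520 + 40320
= 339696000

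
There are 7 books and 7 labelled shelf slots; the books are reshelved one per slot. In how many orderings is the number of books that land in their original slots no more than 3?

4948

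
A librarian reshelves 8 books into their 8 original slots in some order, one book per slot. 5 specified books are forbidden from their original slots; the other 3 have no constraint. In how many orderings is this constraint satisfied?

Inclusion-exclusion on the 5 forbidden self-matches:
Σ_{j=0}^{5} (-1)^j C(5,j)(8-j)!
= C(5,0)·8! - C(5,1)·7! + C(5,2)·6! - C(5,3)·5! + C(5,4)·4! - C(5,5)·3!
= 40320 - 25200 + 7200 - 1200 + 120 - 6
= 21234

21234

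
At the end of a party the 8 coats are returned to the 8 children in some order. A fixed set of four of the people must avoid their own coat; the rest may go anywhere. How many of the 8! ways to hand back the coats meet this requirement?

24024

Inclusion-exclusion on the 4 forbidden self-matches:
Σ_{j=0}^{4} (-1)^j C(4,j)(8-j)!
= C(4,0)·8! - C(4,1)·7! + C(4,2)·6! - C(4,3)·5! + C(4,4)·4!
= 40320 - 20160 + 4320 - 480 + 24
= 24024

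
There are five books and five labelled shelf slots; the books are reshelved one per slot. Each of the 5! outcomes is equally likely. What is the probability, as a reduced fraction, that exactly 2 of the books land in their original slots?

1/6

Favorable outcomes: C(5,2)·!3 = 10·2 = 20.
Total outcomes: 5! = 120.
Probability = 20/120 = 1/6.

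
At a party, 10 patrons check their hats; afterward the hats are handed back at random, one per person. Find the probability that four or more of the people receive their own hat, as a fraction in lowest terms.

34457/1814400

Favorable outcomes: Σ_{i≥4} C(10,i)·!(10-i) = 210·265 + 252·44 + 210·9 + 120·2 + 45·1 + 10·0 + 1·1 = 68914.
Total outcomes: 10! = 3628800.
Probability = 68914/3628800 = 34457/1814400.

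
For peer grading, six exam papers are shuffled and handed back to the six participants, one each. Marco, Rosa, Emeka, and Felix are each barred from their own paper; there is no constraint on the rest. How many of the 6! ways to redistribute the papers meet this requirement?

362

Inclusion-exclusion on the 4 forbidden self-matches:
Σ_{j=0}^{4} (-1)^j C(4,j)(6-j)!
= C(4,0)·6! - C(4,1)·5! + C(4,2)·4! - C(4,3)·3! + C(4,4)·2!
= 720 - 480 + 144 - 24 + 2
= 362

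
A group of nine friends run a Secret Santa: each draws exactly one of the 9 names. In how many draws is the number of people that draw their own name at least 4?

6883

Sum C(9,i)·!(9-i) for i = 4..9:
  i=4: C(9,4)·!5 = 126·44 = 5544
  i=5: C(9,5)·!4 = 126·9 = 1134
  i=6: C(9,6)·!3 = 84·2 = 168
  i=7: C(9,7)·!2 = 36·1 = 36
  i=8: C(9,8)·!1 = 9·0 = 0
  i=9: C(9,9)·!0 = 1·1 = 1
Total = 6883.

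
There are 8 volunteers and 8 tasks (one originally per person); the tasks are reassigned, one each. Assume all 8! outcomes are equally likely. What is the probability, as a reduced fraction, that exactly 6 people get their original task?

Favorable outcomes: C(8,6)·!2 = 28·1 = 28.
Total outcomes: 8! = 40320.
Probability = 28/40320 = 1/1440.

1/1440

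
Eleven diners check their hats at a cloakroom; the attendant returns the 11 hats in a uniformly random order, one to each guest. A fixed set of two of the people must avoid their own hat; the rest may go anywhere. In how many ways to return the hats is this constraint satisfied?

Inclusion-exclusion on the 2 forbidden self-matches:
Σ_{j=0}^{2} (-1)^j C(2,j)(11-j)!
= C(2,0)·11! - C(2,1)·10! + C(2,2)·9!
= 39916800 - 7257600 + 362880
= 33022080

33022080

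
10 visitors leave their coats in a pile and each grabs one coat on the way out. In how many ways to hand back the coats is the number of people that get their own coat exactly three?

222480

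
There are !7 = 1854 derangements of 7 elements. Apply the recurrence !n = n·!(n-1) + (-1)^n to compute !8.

14833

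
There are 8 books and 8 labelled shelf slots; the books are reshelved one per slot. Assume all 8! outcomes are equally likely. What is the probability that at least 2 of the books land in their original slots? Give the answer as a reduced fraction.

2131/8064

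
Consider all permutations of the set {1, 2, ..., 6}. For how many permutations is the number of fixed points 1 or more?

# with exactly i fixed is C(6,i)·!(6-i); sum over i=1..6:
  i=1: C(6,1)·!5 = 6·44 = 264
  i=2: C(6,2)·!4 = 15·9 = 135
  i=3: C(6,3)·!3 = 20·2 = 40
  i=4: C(6,4)·!2 = 15·1 = 15
  i=5: C(6,5)·!1 = 6·0 = 0
  i=6: C(6,6)·!0 = 1·1 = 1
Total = 455.

455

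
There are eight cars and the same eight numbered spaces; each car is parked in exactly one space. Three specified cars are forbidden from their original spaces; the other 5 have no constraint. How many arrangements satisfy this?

27240

Let A_j be the event that the j-th constrained one is fixed. By inclusion-exclusion over the 3 events:
Σ_{j=0}^{3} (-1)^j C(3,j)(8-j)!
= C(3,0)·8! - C(3,1)·7! + C(3,2)·6! - C(3,3)·5!
= 40320 - 15120 + 2160 - 120
= 27240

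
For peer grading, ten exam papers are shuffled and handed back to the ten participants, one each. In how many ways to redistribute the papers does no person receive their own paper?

1334961

!10 is the nearest integer to 10!/e.
10! = 3628800, and 3628800/e ≈ 1334960.92, so !10 = 1334961.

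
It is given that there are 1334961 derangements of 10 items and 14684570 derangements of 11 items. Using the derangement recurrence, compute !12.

176214841

!12 = (12-1)·(!11 + !10) = 11·(14684570 + 1334961) = 11·16019531 = 176214841.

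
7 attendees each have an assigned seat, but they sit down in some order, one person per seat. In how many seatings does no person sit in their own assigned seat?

1854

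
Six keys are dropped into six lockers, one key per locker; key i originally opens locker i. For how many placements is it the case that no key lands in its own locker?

265

By inclusion-exclusion, !6 = Σ (-1)^k · 6!/k! for k=0..6
= 6! - 6!/1! + 6!/2! - 6!/3! + 6!/4! - 6!/5! + 6!/6!
= 720 - 720 + 360 - 120 + 30 - 6 + 1
= 265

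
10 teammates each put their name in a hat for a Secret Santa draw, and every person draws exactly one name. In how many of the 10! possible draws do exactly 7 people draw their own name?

Pick the 7 fixed positions: C(10,7) = 120 ways.
The remaining 3 must be deranged: !3 = 2.
Total: 120 × 2 = 240.

240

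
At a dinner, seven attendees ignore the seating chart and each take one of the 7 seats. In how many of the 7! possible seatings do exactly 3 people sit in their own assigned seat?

Pick the 3 fixed positions: C(7,3) = 35 ways.
The remaining 4 must be deranged: !4 = 9.
Total: 35 × 9 = 315.

315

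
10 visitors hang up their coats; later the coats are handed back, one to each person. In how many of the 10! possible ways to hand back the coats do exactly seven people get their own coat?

Choose which 7 of the 10 are fixed: C(10,7) = 120.
The remaining 3 must be deranged: !3 = 2.
Total: 120 × 2 = 240.

240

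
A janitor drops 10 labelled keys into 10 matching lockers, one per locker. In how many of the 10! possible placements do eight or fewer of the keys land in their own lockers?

# with exactly i fixed is C(10,i)·!(10-i); sum over i=0..8:
  i=0: C(10,0)·!10 = 1·1334961 = 1334961
  i=1: C(10,1)·!9 = 10·133496 = 1334960
  i=2: C(10,2)·!8 = 45·14833 = 667485
  i=3: C(10,3)·!7 = 120·1854 = 222480
  i=4: C(10,4)·!6 = 210·265 = 55650
  i=5: C(10,5)·!5 = 252·44 = 11088
  i=6: C(10,6)·!4 = 210·9 = 1890
  i=7: C(10,7)·!3 = 120·2 = 240
  i=8: C(10,8)·!2 = 45·1 = 45
Total = 3628799.

3628799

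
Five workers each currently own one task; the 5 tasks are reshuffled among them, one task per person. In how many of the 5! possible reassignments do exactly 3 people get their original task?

Choose which 3 of the 5 are fixed: C(5,3) = 10.
The other 2 form a derangement: !2 = 1.
Total: 10 × 1 = 10.

10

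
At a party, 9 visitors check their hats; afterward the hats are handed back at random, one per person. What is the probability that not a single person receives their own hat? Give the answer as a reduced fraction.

16687/45360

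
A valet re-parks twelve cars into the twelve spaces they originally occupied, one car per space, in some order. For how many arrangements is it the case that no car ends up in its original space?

176214841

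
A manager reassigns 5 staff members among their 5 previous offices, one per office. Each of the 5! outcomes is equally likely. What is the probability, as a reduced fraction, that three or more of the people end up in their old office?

11/120

Favorable outcomes: Σ_{i≥3} C(5,i)·!(5-i) = 10·1 + 5·0 + 1·1 = 11.
Total outcomes: 5! = 120.
Probability = 11/120 = 11/120.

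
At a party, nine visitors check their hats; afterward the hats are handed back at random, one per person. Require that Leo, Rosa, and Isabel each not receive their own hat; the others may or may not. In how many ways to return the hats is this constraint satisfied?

256320

Inclusion-exclusion on the 3 forbidden self-matches:
Σ_{j=0}^{3} (-1)^j C(3,j)(9-j)!
= C(3,0)·9! - C(3,1)·8! + C(3,2)·7! - C(3,3)·6!
= 362880 - 120960 + 15120 - 720
= 256320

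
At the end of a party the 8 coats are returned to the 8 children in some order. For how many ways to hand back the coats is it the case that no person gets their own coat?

14833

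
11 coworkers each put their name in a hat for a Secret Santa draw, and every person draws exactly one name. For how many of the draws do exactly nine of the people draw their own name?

55

Choose which 9 of the 11 are fixed: C(11,9) = 55.
The other 2 form a derangement: !2 = 1.
Total: 55 × 1 = 55.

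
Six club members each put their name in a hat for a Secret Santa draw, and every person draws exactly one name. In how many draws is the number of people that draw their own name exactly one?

264

Pick the single fixed position: C(6,1) = 6 ways.
The other 5 form a derangement: !5 = 44.
Total: 6 × 44 = 264.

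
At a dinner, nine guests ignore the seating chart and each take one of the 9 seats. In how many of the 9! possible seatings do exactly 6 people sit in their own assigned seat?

168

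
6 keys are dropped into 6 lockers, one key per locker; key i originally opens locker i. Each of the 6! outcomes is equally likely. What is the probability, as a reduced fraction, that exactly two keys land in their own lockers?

Favorable outcomes: C(6,2)·!4 = 15·9 = 135.
Total outcomes: 6! = 720.
Probability = 135/720 = 3/16.

3/16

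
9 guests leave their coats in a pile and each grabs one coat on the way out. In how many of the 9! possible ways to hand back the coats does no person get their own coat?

Recurrence: !9 = 8·(!8 + !7).
!9 = 8·(14833 + 1854) = 8·16687 = 133496

133496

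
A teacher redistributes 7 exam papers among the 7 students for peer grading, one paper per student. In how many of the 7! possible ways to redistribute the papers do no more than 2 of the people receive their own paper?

4633

# with exactly i fixed is C(7,i)·!(7-i); sum over i=0..2:
  i=0: C(7,0)·!7 = 1·1854 = 1854
  i=1: C(7,1)·!6 = 7·265 = 1855
  i=2: C(7,2)·!5 = 21·44 = 924
Total = 4633.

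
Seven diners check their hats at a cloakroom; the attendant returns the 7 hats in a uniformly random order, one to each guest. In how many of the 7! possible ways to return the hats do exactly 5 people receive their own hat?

21

Pick the 5 fixed positions: C(7,5) = 21 ways.
The other 2 form a derangement: !2 = 1.
Total: 21 × 1 = 21.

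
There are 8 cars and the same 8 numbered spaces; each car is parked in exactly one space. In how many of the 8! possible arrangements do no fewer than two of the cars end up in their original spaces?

Sum C(8,i)·!(8-i) for i = 2..8:
  i=2: C(8,2)·!6 = 28·265 = 7420
  i=3: C(8,3)·!5 = 56·44 = 2464
  i=4: C(8,4)·!4 = 70·9 = 630
  i=5: C(8,5)·!3 = 56·2 = 112
  i=6: C(8,6)·!2 = 28·1 = 28
  i=7: C(8,7)·!1 = 8·0 = 0
  i=8: C(8,8)·!0 = 1·1 = 1
Total = 10655.

10655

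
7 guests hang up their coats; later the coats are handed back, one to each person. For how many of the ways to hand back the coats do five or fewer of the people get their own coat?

Sum C(7,i)·!(7-i) for i = 0..5:
  i=0: C(7,0)·!7 = 1·1854 = 1854
  i=1: C(7,1)·!6 = 7·265 = 1855
  i=2: C(7,2)·!5 = 21·44 = 924
  i=3: C(7,3)·!4 = 35·9 = 315
  i=4: C(7,4)·!3 = 35·2 = 70
  i=5: C(7,5)·!2 = 21·1 = 21
Total = 5039.

5039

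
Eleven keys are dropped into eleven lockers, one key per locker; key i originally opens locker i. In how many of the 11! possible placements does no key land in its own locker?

The number of derangements of 11 is !11 = Σ_{k=0}^{11} (-1)^k·11!/k!
= 11! - 11!/1! + 11!/2! - 11!/3! + 11!/4! - 11!/5! + 11!/6! - 11!/7! + 11!/8! - 11!/9! + 11!/10! - 11!/11!
= 39916800 - 39916800 + 19958400 - 6652800 + 1663200 - 332640 + 55440 - 7920 + 990 - 110 + 11 - 1
= 14684570

14684570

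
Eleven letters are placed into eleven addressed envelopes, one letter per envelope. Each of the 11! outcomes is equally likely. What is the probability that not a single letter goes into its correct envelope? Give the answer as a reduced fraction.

1468457/3991680

Favorable outcomes: !11 = 14684570.
Total outcomes: 11! = 39916800.
Probability = 14684570/39916800 = 1468457/3991680.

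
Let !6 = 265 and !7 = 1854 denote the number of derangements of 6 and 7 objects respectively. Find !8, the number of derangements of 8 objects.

14833

!8 = (8-1)·(!7 + !6) = 7·(1854 + 265) = 7·2119 = 14833.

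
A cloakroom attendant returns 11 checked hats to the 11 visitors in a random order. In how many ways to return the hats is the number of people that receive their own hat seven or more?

3356

Sum C(11,i)·!(11-i) for i = 7..11:
  i=7: C(11,7)·!4 = 330·9 = 2970
  i=8: C(11,8)·!3 = 165·2 = 330
  i=9: C(11,9)·!2 = 55·1 = 55
  i=10: C(11,10)·!1 = 11·0 = 0
  i=11: C(11,11)·!0 = 1·1 = 1
Total = 3356.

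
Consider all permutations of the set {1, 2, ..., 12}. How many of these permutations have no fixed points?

176214841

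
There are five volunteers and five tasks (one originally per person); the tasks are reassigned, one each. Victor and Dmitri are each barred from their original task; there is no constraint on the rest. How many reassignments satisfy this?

Inclusion-exclusion on the 2 forbidden self-matches:
Σ_{j=0}^{2} (-1)^j C(2,j)(5-j)!
= C(2,0)·5! - C(2,1)·4! + C(2,2)·3!
= 120 - 48 + 6
= 78

78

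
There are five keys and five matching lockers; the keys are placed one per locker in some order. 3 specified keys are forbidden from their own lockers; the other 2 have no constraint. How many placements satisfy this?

Inclusion-exclusion on the 3 forbidden self-matches:
Σ_{j=0}^{3} (-1)^j C(3,j)(5-j)!
= C(3,0)·5! - C(3,1)·4! + C(3,2)·3! - C(3,3)·2!
= 120 - 72 + 18 - 2
= 64

64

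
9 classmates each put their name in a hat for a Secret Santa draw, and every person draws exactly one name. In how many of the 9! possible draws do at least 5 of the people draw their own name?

1339

Sum C(9,i)·!(9-i) for i = 5..9:
  i=5: C(9,5)·!4 = 126·9 = 1134
  i=6: C(9,6)·!3 = 84·2 = 168
  i=7: C(9,7)·!2 = 36·1 = 36
  i=8: C(9,8)·!1 = 9·0 = 0
  i=9: C(9,9)·!0 = 1·1 = 1
Total = 1339.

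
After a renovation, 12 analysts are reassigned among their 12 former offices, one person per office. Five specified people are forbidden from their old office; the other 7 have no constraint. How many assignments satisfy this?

312273360

Let A_j be the event that the j-th constrained one is fixed. By inclusion-exclusion over the 5 events:
Σ_{j=0}^{5} (-1)^j C(5,j)(12-j)!
= C(5,0)·12! - C(5,1)·11! + C(5,2)·10! - C(5,3)·9! + C(5,4)·8! - C(5,5)·7!
= 479001600 - 199584000 + 36288000 - 3628800 + 201600 - 5040
= 312273360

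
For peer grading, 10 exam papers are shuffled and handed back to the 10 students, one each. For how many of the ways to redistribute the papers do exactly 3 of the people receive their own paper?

222480

Choose which 3 of the 10 are fixed: C(10,3) = 120.
The other 7 form a derangement: !7 = 1854.
Total: 120 × 1854 = 222480.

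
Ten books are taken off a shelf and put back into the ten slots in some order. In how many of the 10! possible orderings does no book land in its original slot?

1334961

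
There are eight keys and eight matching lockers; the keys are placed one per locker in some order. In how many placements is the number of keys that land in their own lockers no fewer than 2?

10655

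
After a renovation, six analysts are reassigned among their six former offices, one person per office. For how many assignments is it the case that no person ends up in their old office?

By inclusion-exclusion, !6 = Σ (-1)^k · 6!/k! for k=0..6
= 6! - 6!/1! + 6!/2! - 6!/3! + 6!/4! - 6!/5! + 6!/6!
= 720 - 720 + 360 - 120 + 30 - 6 + 1
= 265

265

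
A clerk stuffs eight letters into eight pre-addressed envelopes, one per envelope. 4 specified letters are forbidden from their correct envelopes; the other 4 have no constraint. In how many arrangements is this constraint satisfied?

24024

Inclusion-exclusion on the 4 forbidden self-matches:
Σ_{j=0}^{4} (-1)^j C(4,j)(8-j)!
= C(4,0)·8! - C(4,1)·7! + C(4,2)·6! - C(4,3)·5! + C(4,4)·4!
= 40320 - 20160 + 4320 - 480 + 24
= 24024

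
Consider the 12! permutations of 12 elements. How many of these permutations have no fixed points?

176214841

The number of derangements of 12 is !12 = Σ_{k=0}^{12} (-1)^k·12!/k!
= 12! - 12!/1! + 12!/2! - 12!/3! + 12!/4! - 12!/5! + 12!/6! - 12!/7! + 12!/8! - 12!/9! + 12!/10! - 12!/11! + 12!/12!
= 479001600 - 479001600 + 239500800 - 79833600 + 19958400 - 3991680 + 665280 - 95040 + 11880 - 1320 + 132 - 12 + 1
= 176214841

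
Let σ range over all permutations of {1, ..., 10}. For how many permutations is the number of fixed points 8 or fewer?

3628799

Sum C(10,i)·!(10-i) for i = 0..8:
  i=0: C(10,0)·!10 = 1·1334961 = 1334961
  i=1: C(10,1)·!9 = 10·133496 = 1334960
  i=2: C(10,2)·!8 = 45·14833 = 667485
  i=3: C(10,3)·!7 = 120·1854 = 222480
  i=4: C(10,4)·!6 = 210·265 = 55650
  i=5: C(10,5)·!5 = 252·44 = 11088
  i=6: C(10,6)·!4 = 210·9 = 1890
  i=7: C(10,7)·!3 = 120·2 = 240
  i=8: C(10,8)·!2 = 45·1 = 45
Total = 3628799.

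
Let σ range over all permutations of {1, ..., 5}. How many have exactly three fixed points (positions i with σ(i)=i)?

10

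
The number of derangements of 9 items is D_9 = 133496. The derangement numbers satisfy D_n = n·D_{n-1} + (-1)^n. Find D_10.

1334961

D_10 = 10·133496 + 1 = 1334961.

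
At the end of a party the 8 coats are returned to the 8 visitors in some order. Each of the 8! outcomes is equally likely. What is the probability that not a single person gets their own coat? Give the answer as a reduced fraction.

2119/5760

Favorable outcomes: !8 = 14833.
Total outcomes: 8! = 40320.
Probability = 14833/40320 = 2119/5760.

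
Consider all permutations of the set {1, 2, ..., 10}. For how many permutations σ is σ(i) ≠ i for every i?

1334961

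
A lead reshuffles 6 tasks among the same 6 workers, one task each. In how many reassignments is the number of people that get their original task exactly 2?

135

Choose which 2 of the 6 are fixed: C(6,2) = 15.
The other 4 form a derangement: !4 = 9.
Total: 15 × 9 = 135.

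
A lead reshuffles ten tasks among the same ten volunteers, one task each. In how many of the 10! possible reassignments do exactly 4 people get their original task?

Choose which 4 of the 10 are fixed: C(10,4) = 210.
The other 6 form a derangement: !6 = 265.
Total: 210 × 265 = 55650.

55650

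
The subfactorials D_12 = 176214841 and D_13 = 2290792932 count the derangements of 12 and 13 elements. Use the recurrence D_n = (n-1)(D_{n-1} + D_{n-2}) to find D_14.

32071101049

D_14 = (14-1)·(D_13 + D_12) = 13·(2290792932 + 176214841) = 13·2467007773 = 32071101049.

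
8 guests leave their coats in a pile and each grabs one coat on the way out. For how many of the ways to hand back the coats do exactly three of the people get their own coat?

2464

Pick the 3 fixed positions: C(8,3) = 56 ways.
The other 5 form a derangement: !5 = 44.
Total: 56 × 44 = 2464.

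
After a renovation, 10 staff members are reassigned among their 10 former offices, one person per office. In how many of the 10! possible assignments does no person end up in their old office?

1334961

By inclusion-exclusion, !10 = Σ (-1)^k · 10!/k! for k=0..10
= 10! - 10!/1! + 10!/2! - 10!/3! + 10!/4! - 10!/5! + 10!/6! - 10!/7! + 10!/8! - 10!/9! + 10!/10!
= 3628800 - 3628800 + 1814400 - 604800 + 151200 - 30240 + 5040 - 720 + 90 - 10 + 1
= 1334961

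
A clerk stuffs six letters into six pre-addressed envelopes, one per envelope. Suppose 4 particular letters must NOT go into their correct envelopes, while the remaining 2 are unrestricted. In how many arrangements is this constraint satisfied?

362

Let A_j be the event that the j-th constrained one is fixed. By inclusion-exclusion over the 4 events:
Σ_{j=0}^{4} (-1)^j C(4,j)(6-j)!
= C(4,0)·6! - C(4,1)·5! + C(4,2)·4! - C(4,3)·3! + C(4,4)·2!
= 720 - 480 + 144 - 24 + 2
= 362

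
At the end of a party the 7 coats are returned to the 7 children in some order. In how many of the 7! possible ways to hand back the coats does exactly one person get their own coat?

1855

Choose which one of the 7 is fixed: C(7,1) = 7.
The remaining 6 must be deranged: !6 = 265.
Total: 7 × 265 = 1855.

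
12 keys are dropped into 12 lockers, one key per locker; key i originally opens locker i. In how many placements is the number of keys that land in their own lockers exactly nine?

Choose which 9 of the 12 are fixed: C(12,9) = 220.
The other 3 form a derangement: !3 = 2.
Total: 220 × 2 = 440.

440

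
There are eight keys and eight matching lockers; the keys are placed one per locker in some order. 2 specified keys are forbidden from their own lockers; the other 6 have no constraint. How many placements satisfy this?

Inclusion-exclusion on the 2 forbidden self-matches:
Σ_{j=0}^{2} (-1)^j C(2,j)(8-j)!
= C(2,0)·8! - C(2,1)·7! + C(2,2)·6!
= 40320 - 10080 + 720
= 30960

30960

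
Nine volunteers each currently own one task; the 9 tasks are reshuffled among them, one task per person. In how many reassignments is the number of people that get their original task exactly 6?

168

Choose which 6 of the 9 are fixed: C(9,6) = 84.
The remaining 3 must be deranged: !3 = 2.
Total: 84 × 2 = 168.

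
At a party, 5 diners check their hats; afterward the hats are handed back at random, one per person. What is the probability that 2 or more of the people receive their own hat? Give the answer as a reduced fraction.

Favorable outcomes: Σ_{i≥2} C(5,i)·!(5-i) = 10·2 + 10·1 + 5·0 + 1·1 = 31.
Total outcomes: 5! = 120.
Probability = 31/120 = 31/120.

31/120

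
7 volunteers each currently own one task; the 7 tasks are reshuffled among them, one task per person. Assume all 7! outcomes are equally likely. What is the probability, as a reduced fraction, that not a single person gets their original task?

103/280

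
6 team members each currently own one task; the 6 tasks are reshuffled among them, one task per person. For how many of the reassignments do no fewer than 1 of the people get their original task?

# with exactly i fixed is C(6,i)·!(6-i); sum over i=1..6:
  i=1: C(6,1)·!5 = 6·44 = 264
  i=2: C(6,2)·!4 = 15·9 = 135
  i=3: C(6,3)·!3 = 20·2 = 40
  i=4: C(6,4)·!2 = 15·1 = 15
  i=5: C(6,5)·!1 = 6·0 = 0
  i=6: C(6,6)·!0 = 1·1 = 1
Total = 455.

455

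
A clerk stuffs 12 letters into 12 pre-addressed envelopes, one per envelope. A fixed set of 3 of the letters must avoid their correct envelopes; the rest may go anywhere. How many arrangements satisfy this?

Let A_j be the event that the j-th constrained one is fixed. By inclusion-exclusion over the 3 events:
Σ_{j=0}^{3} (-1)^j C(3,j)(12-j)!
= C(3,0)·12! - C(3,1)·11! + C(3,2)·10! - C(3,3)·9!
= 479001600 - 119750400 + 10886400 - 362880
= 369774720

369774720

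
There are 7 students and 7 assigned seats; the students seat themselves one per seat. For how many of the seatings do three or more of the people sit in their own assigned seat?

# with exactly i fixed is C(7,i)·!(7-i); sum over i=3..7:
  i=3: C(7,3)·!4 = 35·9 = 315
  i=4: C(7,4)·!3 = 35·2 = 70
  i=5: C(7,5)·!2 = 21·1 = 21
  i=6: C(7,6)·!1 = 7·0 = 0
  i=7: C(7,7)·!0 = 1·1 = 1
Total = 407.

407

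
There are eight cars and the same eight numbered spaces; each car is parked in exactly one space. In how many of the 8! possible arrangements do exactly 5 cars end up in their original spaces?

112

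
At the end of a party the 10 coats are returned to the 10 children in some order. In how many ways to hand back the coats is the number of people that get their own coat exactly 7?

Choose which 7 of the 10 are fixed: C(10,7) = 120.
The other 3 form a derangement: !3 = 2.
Total: 120 × 2 = 240.

240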